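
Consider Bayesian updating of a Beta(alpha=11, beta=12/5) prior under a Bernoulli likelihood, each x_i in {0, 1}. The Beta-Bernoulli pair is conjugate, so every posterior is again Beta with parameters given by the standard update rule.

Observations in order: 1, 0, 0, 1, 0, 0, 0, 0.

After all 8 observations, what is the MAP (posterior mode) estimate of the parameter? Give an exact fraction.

obs 1: x=1 → posterior Beta(12, 12/5)
obs 2: x=0 → posterior Beta(12, 17/5)
obs 3: x=0 → posterior Beta(12, 22/5)
obs 4: x=1 → posterior Beta(13, 22/5)
obs 5: x=0 → posterior Beta(13, 27/5)
obs 6: x=0 → posterior Beta(13, 32/5)
obs 7: x=0 → posterior Beta(13, 37/5)
obs 8: x=0 → posterior Beta(13, 42/5)

60/97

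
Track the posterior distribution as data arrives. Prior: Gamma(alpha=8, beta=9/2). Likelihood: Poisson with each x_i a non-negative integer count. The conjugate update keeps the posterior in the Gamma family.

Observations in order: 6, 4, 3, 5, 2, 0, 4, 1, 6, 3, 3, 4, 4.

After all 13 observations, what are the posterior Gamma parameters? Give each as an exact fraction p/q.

alpha=53, beta=35/2

obs 1: x=6 → posterior Gamma(14, 11/2)
obs 2: x=4 → posterior Gamma(18, 13/2)
obs 3: x=3 → posterior Gamma(21, 15/2)
obs 4: x=5 → posterior Gamma(26, 17/2)
obs 5: x=2 → posterior Gamma(28, 19/2)
obs 6: x=0 → posterior Gamma(28, 21/2)
obs 7: x=4 → posterior Gamma(32, 23/2)
obs 8: x=1 → posterior Gamma(33, 25/2)
obs 9: x=6 → posterior Gamma(39, 27/2)
obs 10: x=3 → posterior Gamma(42, 29/2)
obs 11: x=3 → posterior Gamma(45, 31/2)
obs 12: x=4 → posterior Gamma(49, 33/2)
obs 13: x=4 → posterior Gamma(53, 35/2)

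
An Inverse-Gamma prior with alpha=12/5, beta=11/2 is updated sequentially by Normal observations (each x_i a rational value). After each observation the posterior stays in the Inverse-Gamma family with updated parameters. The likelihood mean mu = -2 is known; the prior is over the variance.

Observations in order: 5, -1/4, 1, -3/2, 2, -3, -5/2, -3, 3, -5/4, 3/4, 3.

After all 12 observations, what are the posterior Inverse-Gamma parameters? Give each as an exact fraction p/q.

obs 1: x=5 → posterior Inverse-Gamma(29/10, 30)
obs 2: x=-1/4 → posterior Inverse-Gamma(17/5, 1009/32)
obs 3: x=1 → posterior Inverse-Gamma(39/10, 1153/32)
obs 4: x=-3/2 → posterior Inverse-Gamma(22/5, 1157/32)
obs 5: x=2 → posterior Inverse-Gamma(49/10, 1413/32)
obs 6: x=-3 → posterior Inverse-Gamma(27/5, 1429/32)
obs 7: x=-5/2 → posterior Inverse-Gamma(59/10, 1433/32)
obs 8: x=-3 → posterior Inverse-Gamma(32/5, 1449/32)
obs 9: x=3 → posterior Inverse-Gamma(69/10, 1849/32)
obs 10: x=-5/4 → posterior Inverse-Gamma(37/5, 929/16)
obs 11: x=3/4 → posterior Inverse-Gamma(79/10, 1979/32)
obs 12: x=3 → posterior Inverse-Gamma(42/5, 2379/32)

alpha=42/5, beta=2379/32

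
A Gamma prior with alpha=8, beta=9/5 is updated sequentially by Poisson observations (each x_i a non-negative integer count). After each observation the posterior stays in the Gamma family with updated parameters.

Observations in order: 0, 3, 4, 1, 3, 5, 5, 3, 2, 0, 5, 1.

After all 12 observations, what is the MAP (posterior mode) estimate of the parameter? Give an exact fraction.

obs 1: x=0 → posterior Gamma(8, 14/5)
obs 2: x=3 → posterior Gamma(11, 19/5)
obs 3: x=4 → posterior Gamma(15, 24/5)
obs 4: x=1 → posterior Gamma(16, 29/5)
obs 5: x=3 → posterior Gamma(19, 34/5)
obs 6: x=5 → posterior Gamma(24, 39/5)
obs 7: x=5 → posterior Gamma(29, 44/5)
obs 8: x=3 → posterior Gamma(32, 49/5)
obs 9: x=2 → posterior Gamma(34, 54/5)
obs 10: x=0 → posterior Gamma(34, 59/5)
obs 11: x=5 → posterior Gamma(39, 64/5)
obs 12: x=1 → posterior Gamma(40, 69/5)

65/23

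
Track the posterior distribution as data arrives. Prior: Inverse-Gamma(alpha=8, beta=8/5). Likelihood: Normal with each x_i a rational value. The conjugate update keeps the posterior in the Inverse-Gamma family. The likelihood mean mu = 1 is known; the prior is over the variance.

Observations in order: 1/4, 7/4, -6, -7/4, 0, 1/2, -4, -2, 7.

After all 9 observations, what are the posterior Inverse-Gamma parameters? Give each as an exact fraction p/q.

alpha=25/2, beta=10571/160

obs 1: x=1/4 → posterior Inverse-Gamma(17/2, 301/160)
obs 2: x=7/4 → posterior Inverse-Gamma(9, 173/80)
obs 3: x=-6 → posterior Inverse-Gamma(19/2, 2133/80)
obs 4: x=-7/4 → posterior Inverse-Gamma(10, 4871/160)
obs 5: x=0 → posterior Inverse-Gamma(21/2, 4951/160)
obs 6: x=1/2 → posterior Inverse-Gamma(11, 4971/160)
obs 7: x=-4 → posterior Inverse-Gamma(23/2, 6971/160)
obs 8: x=-2 → posterior Inverse-Gamma(12, 7691/160)
obs 9: x=7 → posterior Inverse-Gamma(25/2, 10571/160)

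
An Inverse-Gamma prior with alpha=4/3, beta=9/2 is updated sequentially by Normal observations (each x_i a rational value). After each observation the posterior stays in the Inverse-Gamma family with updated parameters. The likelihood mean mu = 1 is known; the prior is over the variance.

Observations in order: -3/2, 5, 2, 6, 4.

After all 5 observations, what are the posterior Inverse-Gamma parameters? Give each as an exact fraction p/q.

obs 1: x=-3/2 → posterior Inverse-Gamma(11/6, 61/8)
obs 2: x=5 → posterior Inverse-Gamma(7/3, 125/8)
obs 3: x=2 → posterior Inverse-Gamma(17/6, 129/8)
obs 4: x=6 → posterior Inverse-Gamma(10/3, 229/8)
obs 5: x=4 → posterior Inverse-Gamma(23/6, 265/8)

alpha=23/6, beta=265/8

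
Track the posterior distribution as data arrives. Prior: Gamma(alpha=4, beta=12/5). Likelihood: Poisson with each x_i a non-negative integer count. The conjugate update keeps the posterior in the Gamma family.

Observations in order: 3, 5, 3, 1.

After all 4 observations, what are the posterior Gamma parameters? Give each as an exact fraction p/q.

alpha=16, beta=32/5

obs 1: x=3 → posterior Gamma(7, 17/5)
obs 2: x=5 → posterior Gamma(12, 22/5)
obs 3: x=3 → posterior Gamma(15, 27/5)
obs 4: x=1 → posterior Gamma(16, 32/5)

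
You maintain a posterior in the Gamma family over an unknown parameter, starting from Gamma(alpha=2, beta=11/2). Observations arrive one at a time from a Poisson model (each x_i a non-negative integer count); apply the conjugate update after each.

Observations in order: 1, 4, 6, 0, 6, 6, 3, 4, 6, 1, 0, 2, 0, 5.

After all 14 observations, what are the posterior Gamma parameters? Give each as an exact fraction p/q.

alpha=46, beta=39/2

obs 1: x=1 → posterior Gamma(3, 13/2)
obs 2: x=4 → posterior Gamma(7, 15/2)
obs 3: x=6 → posterior Gamma(13, 17/2)
obs 4: x=0 → posterior Gamma(13, 19/2)
obs 5: x=6 → posterior Gamma(19, 21/2)
obs 6: x=6 → posterior Gamma(25, 23/2)
obs 7: x=3 → posterior Gamma(28, 25/2)
obs 8: x=4 → posterior Gamma(32, 27/2)
obs 9: x=6 → posterior Gamma(38, 29/2)
obs 10: x=1 → posterior Gamma(39, 31/2)
obs 11: x=0 → posterior Gamma(39, 33/2)
obs 12: x=2 → posterior Gamma(41, 35/2)
obs 13: x=0 → posterior Gamma(41, 37/2)
obs 14: x=5 → posterior Gamma(46, 39/2)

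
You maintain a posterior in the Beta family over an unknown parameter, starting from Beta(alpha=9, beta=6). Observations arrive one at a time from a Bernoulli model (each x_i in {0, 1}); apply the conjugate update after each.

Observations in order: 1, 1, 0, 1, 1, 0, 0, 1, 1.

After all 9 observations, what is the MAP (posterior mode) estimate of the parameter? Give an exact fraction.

obs 1: x=1 → posterior Beta(10, 6)
obs 2: x=1 → posterior Beta(11, 6)
obs 3: x=0 → posterior Beta(11, 7)
obs 4: x=1 → posterior Beta(12, 7)
obs 5: x=1 → posterior Beta(13, 7)
obs 6: x=0 → posterior Beta(13, 8)
obs 7: x=0 → posterior Beta(13, 9)
obs 8: x=1 → posterior Beta(14, 9)
obs 9: x=1 → posterior Beta(15, 9)

7/11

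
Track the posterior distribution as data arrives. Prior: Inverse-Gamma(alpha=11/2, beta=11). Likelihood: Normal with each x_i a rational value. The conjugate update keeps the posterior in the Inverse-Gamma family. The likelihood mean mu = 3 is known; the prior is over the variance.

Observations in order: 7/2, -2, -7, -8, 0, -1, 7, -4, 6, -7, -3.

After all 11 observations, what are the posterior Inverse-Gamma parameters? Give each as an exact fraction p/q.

alpha=11, beta=2013/8

obs 1: x=7/2 → posterior Inverse-Gamma(6, 89/8)
obs 2: x=-2 → posterior Inverse-Gamma(13/2, 189/8)
obs 3: x=-7 → posterior Inverse-Gamma(7, 589/8)
obs 4: x=-8 → posterior Inverse-Gamma(15/2, 1073/8)
obs 5: x=0 → posterior Inverse-Gamma(8, 1109/8)
obs 6: x=-1 → posterior Inverse-Gamma(17/2, 1173/8)
obs 7: x=7 → posterior Inverse-Gamma(9, 1237/8)
obs 8: x=-4 → posterior Inverse-Gamma(19/2, 1433/8)
obs 9: x=6 → posterior Inverse-Gamma(10, 1469/8)
obs 10: x=-7 → posterior Inverse-Gamma(21/2, 1869/8)
obs 11: x=-3 → posterior Inverse-Gamma(11, 2013/8)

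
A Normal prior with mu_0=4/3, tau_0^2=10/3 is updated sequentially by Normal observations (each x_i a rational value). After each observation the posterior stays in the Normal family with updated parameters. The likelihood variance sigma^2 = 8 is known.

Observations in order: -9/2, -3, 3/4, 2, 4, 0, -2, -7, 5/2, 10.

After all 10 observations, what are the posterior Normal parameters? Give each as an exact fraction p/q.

mu_0=119/248, tau_0^2=20/31

obs 1: x=-9/2 → posterior Normal(-13/34, 40/17)
obs 2: x=-3 → posterior Normal(-43/44, 20/11)
obs 3: x=3/4 → posterior Normal(-71/108, 40/27)
obs 4: x=2 → posterior Normal(-31/128, 5/4)
obs 5: x=4 → posterior Normal(49/148, 40/37)
obs 6: x=0 → posterior Normal(7/24, 20/21)
obs 7: x=-2 → posterior Normal(9/188, 40/47)
obs 8: x=-7 → posterior Normal(-131/208, 10/13)
obs 9: x=5/2 → posterior Normal(-27/76, 40/57)
obs 10: x=10 → posterior Normal(119/248, 20/31)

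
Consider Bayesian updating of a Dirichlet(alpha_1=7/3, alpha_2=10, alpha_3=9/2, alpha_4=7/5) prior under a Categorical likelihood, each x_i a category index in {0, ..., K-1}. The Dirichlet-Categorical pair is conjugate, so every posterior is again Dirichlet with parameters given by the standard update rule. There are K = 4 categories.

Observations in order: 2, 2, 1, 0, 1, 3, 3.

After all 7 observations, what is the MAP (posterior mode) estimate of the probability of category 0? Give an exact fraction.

obs 1: x=2 → posterior Dirichlet(7/3, 10, 11/2, 7/5)
obs 2: x=2 → posterior Dirichlet(7/3, 10, 13/2, 7/5)
obs 3: x=1 → posterior Dirichlet(7/3, 11, 13/2, 7/5)
obs 4: x=0 → posterior Dirichlet(10/3, 11, 13/2, 7/5)
obs 5: x=1 → posterior Dirichlet(10/3, 12, 13/2, 7/5)
obs 6: x=3 → posterior Dirichlet(10/3, 12, 13/2, 12/5)
obs 7: x=3 → posterior Dirichlet(10/3, 12, 13/2, 17/5)

10/91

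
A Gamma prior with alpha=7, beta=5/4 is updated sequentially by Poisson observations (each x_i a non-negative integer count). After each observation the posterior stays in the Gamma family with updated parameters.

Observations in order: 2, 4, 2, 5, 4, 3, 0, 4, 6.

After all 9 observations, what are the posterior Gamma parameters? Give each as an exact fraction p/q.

alpha=37, beta=41/4

obs 1: x=2 → posterior Gamma(9, 9/4)
obs 2: x=4 → posterior Gamma(13, 13/4)
obs 3: x=2 → posterior Gamma(15, 17/4)
obs 4: x=5 → posterior Gamma(20, 21/4)
obs 5: x=4 → posterior Gamma(24, 25/4)
obs 6: x=3 → posterior Gamma(27, 29/4)
obs 7: x=0 → posterior Gamma(27, 33/4)
obs 8: x=4 → posterior Gamma(31, 37/4)
obs 9: x=6 → posterior Gamma(37, 41/4)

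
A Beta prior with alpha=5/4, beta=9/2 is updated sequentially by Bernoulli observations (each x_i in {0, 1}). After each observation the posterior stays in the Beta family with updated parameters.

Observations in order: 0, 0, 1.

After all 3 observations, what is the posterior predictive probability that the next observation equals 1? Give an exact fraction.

9/35

obs 1: x=0 → posterior Beta(5/4, 11/2)
obs 2: x=0 → posterior Beta(5/4, 13/2)
obs 3: x=1 → posterior Beta(9/4, 13/2)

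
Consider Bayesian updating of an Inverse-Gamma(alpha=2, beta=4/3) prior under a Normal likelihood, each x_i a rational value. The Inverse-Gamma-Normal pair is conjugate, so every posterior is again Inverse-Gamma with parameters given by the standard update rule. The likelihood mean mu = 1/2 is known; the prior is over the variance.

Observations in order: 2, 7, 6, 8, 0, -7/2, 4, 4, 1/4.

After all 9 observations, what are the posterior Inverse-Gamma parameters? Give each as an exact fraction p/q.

alpha=13/2, beta=8375/96

obs 1: x=2 → posterior Inverse-Gamma(5/2, 59/24)
obs 2: x=7 → posterior Inverse-Gamma(3, 283/12)
obs 3: x=6 → posterior Inverse-Gamma(7/2, 929/24)
obs 4: x=8 → posterior Inverse-Gamma(4, 401/6)
obs 5: x=0 → posterior Inverse-Gamma(9/2, 1607/24)
obs 6: x=-7/2 → posterior Inverse-Gamma(5, 1799/24)
obs 7: x=4 → posterior Inverse-Gamma(11/2, 973/12)
obs 8: x=4 → posterior Inverse-Gamma(6, 2093/24)
obs 9: x=1/4 → posterior Inverse-Gamma(13/2, 8375/96)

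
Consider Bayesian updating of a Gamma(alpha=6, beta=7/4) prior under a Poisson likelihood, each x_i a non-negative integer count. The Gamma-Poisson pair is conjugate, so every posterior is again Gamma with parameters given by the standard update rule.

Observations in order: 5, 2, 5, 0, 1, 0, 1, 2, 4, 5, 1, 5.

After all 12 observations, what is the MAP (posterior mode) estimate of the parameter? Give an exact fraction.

obs 1: x=5 → posterior Gamma(11, 11/4)
obs 2: x=2 → posterior Gamma(13, 15/4)
obs 3: x=5 → posterior Gamma(18, 19/4)
obs 4: x=0 → posterior Gamma(18, 23/4)
obs 5: x=1 → posterior Gamma(19, 27/4)
obs 6: x=0 → posterior Gamma(19, 31/4)
obs 7: x=1 → posterior Gamma(20, 35/4)
obs 8: x=2 → posterior Gamma(22, 39/4)
obs 9: x=4 → posterior Gamma(26, 43/4)
obs 10: x=5 → posterior Gamma(31, 47/4)
obs 11: x=1 → posterior Gamma(32, 51/4)
obs 12: x=5 → posterior Gamma(37, 55/4)

144/55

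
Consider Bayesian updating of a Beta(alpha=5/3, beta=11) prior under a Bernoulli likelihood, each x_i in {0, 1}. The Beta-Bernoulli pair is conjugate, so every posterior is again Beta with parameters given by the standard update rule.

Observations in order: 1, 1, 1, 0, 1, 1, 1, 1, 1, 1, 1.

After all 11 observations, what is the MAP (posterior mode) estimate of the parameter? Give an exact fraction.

32/65

obs 1: x=1 → posterior Beta(8/3, 11)
obs 2: x=1 → posterior Beta(11/3, 11)
obs 3: x=1 → posterior Beta(14/3, 11)
obs 4: x=0 → posterior Beta(14/3, 12)
obs 5: x=1 → posterior Beta(17/3, 12)
obs 6: x=1 → posterior Beta(20/3, 12)
obs 7: x=1 → posterior Beta(23/3, 12)
obs 8: x=1 → posterior Beta(26/3, 12)
obs 9: x=1 → posterior Beta(29/3, 12)
obs 10: x=1 → posterior Beta(32/3, 12)
obs 11: x=1 → posterior Beta(35/3, 12)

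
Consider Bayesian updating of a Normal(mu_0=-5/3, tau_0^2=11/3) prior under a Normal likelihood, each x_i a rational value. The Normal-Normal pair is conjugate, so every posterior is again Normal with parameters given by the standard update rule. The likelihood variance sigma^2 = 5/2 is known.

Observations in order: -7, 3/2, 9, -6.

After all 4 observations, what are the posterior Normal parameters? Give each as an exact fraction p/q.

obs 1: x=-7 → posterior Normal(-179/37, 55/37)
obs 2: x=3/2 → posterior Normal(-146/59, 55/59)
obs 3: x=9 → posterior Normal(52/81, 55/81)
obs 4: x=-6 → posterior Normal(-80/103, 55/103)

mu_0=-80/103, tau_0^2=55/103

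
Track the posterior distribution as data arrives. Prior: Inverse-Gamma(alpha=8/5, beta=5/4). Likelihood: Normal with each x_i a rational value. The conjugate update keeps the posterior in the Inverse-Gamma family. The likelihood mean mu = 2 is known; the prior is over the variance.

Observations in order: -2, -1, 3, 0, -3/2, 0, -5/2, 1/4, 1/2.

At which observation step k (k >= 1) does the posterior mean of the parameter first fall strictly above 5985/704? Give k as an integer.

k = 2

obs 1: x=-2 → posterior Inverse-Gamma(21/10, 37/4)
obs 2: x=-1 → posterior Inverse-Gamma(13/5, 55/4)
obs 3: x=3 → posterior Inverse-Gamma(31/10, 57/4)
obs 4: x=0 → posterior Inverse-Gamma(18/5, 65/4)
obs 5: x=-3/2 → posterior Inverse-Gamma(41/10, 179/8)
obs 6: x=0 → posterior Inverse-Gamma(23/5, 195/8)
obs 7: x=-5/2 → posterior Inverse-Gamma(51/10, 69/2)
obs 8: x=1/4 → posterior Inverse-Gamma(28/5, 1153/32)
obs 9: x=1/2 → posterior Inverse-Gamma(61/10, 1189/32)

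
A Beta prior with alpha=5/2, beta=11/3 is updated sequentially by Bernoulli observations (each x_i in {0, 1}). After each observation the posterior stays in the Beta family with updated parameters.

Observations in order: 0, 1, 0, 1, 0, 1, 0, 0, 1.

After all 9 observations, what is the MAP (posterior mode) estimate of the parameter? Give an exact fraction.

obs 1: x=0 → posterior Beta(5/2, 14/3)
obs 2: x=1 → posterior Beta(7/2, 14/3)
obs 3: x=0 → posterior Beta(7/2, 17/3)
obs 4: x=1 → posterior Beta(9/2, 17/3)
obs 5: x=0 → posterior Beta(9/2, 20/3)
obs 6: x=1 → posterior Beta(11/2, 20/3)
obs 7: x=0 → posterior Beta(11/2, 23/3)
obs 8: x=0 → posterior Beta(11/2, 26/3)
obs 9: x=1 → posterior Beta(13/2, 26/3)

33/79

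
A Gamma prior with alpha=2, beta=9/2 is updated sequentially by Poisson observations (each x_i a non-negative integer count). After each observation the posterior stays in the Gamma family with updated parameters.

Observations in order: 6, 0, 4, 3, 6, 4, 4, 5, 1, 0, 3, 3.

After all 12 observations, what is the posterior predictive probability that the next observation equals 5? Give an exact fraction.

1014165938147695249168545529477745270434437374801944326248943336029472/15206595722872582620703426014321420440040810717619024217128753662109375

obs 1: x=6 → posterior Gamma(8, 11/2)
obs 2: x=0 → posterior Gamma(8, 13/2)
obs 3: x=4 → posterior Gamma(12, 15/2)
obs 4: x=3 → posterior Gamma(15, 17/2)
obs 5: x=6 → posterior Gamma(21, 19/2)
obs 6: x=4 → posterior Gamma(25, 21/2)
obs 7: x=4 → posterior Gamma(29, 23/2)
obs 8: x=5 → posterior Gamma(34, 25/2)
obs 9: x=1 → posterior Gamma(35, 27/2)
obs 10: x=0 → posterior Gamma(35, 29/2)
obs 11: x=3 → posterior Gamma(38, 31/2)
obs 12: x=3 → posterior Gamma(41, 33/2)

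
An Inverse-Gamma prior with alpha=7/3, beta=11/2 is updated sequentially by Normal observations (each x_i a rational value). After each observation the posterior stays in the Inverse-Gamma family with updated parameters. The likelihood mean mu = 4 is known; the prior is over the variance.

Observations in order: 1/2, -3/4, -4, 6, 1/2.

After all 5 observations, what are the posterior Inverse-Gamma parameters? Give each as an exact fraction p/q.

alpha=29/6, beta=2017/32

obs 1: x=1/2 → posterior Inverse-Gamma(17/6, 93/8)
obs 2: x=-3/4 → posterior Inverse-Gamma(10/3, 733/32)
obs 3: x=-4 → posterior Inverse-Gamma(23/6, 1757/32)
obs 4: x=6 → posterior Inverse-Gamma(13/3, 1821/32)
obs 5: x=1/2 → posterior Inverse-Gamma(29/6, 2017/32)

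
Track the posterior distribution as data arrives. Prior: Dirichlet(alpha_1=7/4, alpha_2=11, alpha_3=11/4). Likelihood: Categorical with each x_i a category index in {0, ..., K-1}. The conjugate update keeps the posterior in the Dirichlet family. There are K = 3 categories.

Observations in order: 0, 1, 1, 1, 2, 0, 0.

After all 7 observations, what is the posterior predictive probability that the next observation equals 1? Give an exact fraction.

28/45

obs 1: x=0 → posterior Dirichlet(11/4, 11, 11/4)
obs 2: x=1 → posterior Dirichlet(11/4, 12, 11/4)
obs 3: x=1 → posterior Dirichlet(11/4, 13, 11/4)
obs 4: x=1 → posterior Dirichlet(11/4, 14, 11/4)
obs 5: x=2 → posterior Dirichlet(11/4, 14, 15/4)
obs 6: x=0 → posterior Dirichlet(15/4, 14, 15/4)
obs 7: x=0 → posterior Dirichlet(19/4, 14, 15/4)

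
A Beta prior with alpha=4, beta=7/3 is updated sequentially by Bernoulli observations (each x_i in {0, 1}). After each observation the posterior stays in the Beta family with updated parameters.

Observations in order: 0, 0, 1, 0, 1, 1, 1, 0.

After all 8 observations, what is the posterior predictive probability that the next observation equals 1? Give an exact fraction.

24/43

obs 1: x=0 → posterior Beta(4, 10/3)
obs 2: x=0 → posterior Beta(4, 13/3)
obs 3: x=1 → posterior Beta(5, 13/3)
obs 4: x=0 → posterior Beta(5, 16/3)
obs 5: x=1 → posterior Beta(6, 16/3)
obs 6: x=1 → posterior Beta(7, 16/3)
obs 7: x=1 → posterior Beta(8, 16/3)
obs 8: x=0 → posterior Beta(8, 19/3)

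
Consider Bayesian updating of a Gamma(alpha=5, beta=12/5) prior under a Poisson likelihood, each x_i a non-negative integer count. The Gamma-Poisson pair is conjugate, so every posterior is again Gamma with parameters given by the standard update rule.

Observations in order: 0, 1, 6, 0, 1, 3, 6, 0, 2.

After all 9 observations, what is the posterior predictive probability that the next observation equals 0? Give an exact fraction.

obs 1: x=0 → posterior Gamma(5, 17/5)
obs 2: x=1 → posterior Gamma(6, 22/5)
obs 3: x=6 → posterior Gamma(12, 27/5)
obs 4: x=0 → posterior Gamma(12, 32/5)
obs 5: x=1 → posterior Gamma(13, 37/5)
obs 6: x=3 → posterior Gamma(16, 42/5)
obs 7: x=6 → posterior Gamma(22, 47/5)
obs 8: x=0 → posterior Gamma(22, 52/5)
obs 9: x=2 → posterior Gamma(24, 57/5)

1383555343921576970686857174303757103336001/10408797222153426578715765348940396820955136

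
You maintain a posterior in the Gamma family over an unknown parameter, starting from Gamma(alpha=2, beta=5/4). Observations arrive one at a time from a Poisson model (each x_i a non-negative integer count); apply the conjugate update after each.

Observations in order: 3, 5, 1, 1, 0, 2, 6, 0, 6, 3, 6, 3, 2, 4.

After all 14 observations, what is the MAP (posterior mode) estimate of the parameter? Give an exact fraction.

obs 1: x=3 → posterior Gamma(5, 9/4)
obs 2: x=5 → posterior Gamma(10, 13/4)
obs 3: x=1 → posterior Gamma(11, 17/4)
obs 4: x=1 → posterior Gamma(12, 21/4)
obs 5: x=0 → posterior Gamma(12, 25/4)
obs 6: x=2 → posterior Gamma(14, 29/4)
obs 7: x=6 → posterior Gamma(20, 33/4)
obs 8: x=0 → posterior Gamma(20, 37/4)
obs 9: x=6 → posterior Gamma(26, 41/4)
obs 10: x=3 → posterior Gamma(29, 45/4)
obs 11: x=6 → posterior Gamma(35, 49/4)
obs 12: x=3 → posterior Gamma(38, 53/4)
obs 13: x=2 → posterior Gamma(40, 57/4)
obs 14: x=4 → posterior Gamma(44, 61/4)

172/61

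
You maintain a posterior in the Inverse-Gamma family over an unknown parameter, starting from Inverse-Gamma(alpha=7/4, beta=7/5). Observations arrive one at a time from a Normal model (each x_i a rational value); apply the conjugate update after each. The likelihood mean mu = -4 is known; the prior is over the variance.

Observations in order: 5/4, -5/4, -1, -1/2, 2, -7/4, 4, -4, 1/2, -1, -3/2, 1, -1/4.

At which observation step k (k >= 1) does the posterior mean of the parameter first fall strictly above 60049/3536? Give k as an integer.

k = 7

obs 1: x=5/4 → posterior Inverse-Gamma(9/4, 2429/160)
obs 2: x=-5/4 → posterior Inverse-Gamma(11/4, 1517/80)
obs 3: x=-1 → posterior Inverse-Gamma(13/4, 1877/80)
obs 4: x=-1/2 → posterior Inverse-Gamma(15/4, 2367/80)
obs 5: x=2 → posterior Inverse-Gamma(17/4, 3807/80)
obs 6: x=-7/4 → posterior Inverse-Gamma(19/4, 8019/160)
obs 7: x=4 → posterior Inverse-Gamma(21/4, 13139/160)
obs 8: x=-4 → posterior Inverse-Gamma(23/4, 13139/160)
obs 9: x=1/2 → posterior Inverse-Gamma(25/4, 14759/160)
obs 10: x=-1 → posterior Inverse-Gamma(27/4, 15479/160)
obs 11: x=-3/2 → posterior Inverse-Gamma(29/4, 15979/160)
obs 12: x=1 → posterior Inverse-Gamma(31/4, 17979/160)
obs 13: x=-1/4 → posterior Inverse-Gamma(33/4, 597/5)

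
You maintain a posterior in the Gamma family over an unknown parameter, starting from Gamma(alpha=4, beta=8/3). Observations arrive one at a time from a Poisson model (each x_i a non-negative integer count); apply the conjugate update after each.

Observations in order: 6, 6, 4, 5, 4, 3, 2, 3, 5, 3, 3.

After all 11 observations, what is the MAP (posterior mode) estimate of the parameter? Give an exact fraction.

141/41

obs 1: x=6 → posterior Gamma(10, 11/3)
obs 2: x=6 → posterior Gamma(16, 14/3)
obs 3: x=4 → posterior Gamma(20, 17/3)
obs 4: x=5 → posterior Gamma(25, 20/3)
obs 5: x=4 → posterior Gamma(29, 23/3)
obs 6: x=3 → posterior Gamma(32, 26/3)
obs 7: x=2 → posterior Gamma(34, 29/3)
obs 8: x=3 → posterior Gamma(37, 32/3)
obs 9: x=5 → posterior Gamma(42, 35/3)
obs 10: x=3 → posterior Gamma(45, 38/3)
obs 11: x=3 → posterior Gamma(48, 41/3)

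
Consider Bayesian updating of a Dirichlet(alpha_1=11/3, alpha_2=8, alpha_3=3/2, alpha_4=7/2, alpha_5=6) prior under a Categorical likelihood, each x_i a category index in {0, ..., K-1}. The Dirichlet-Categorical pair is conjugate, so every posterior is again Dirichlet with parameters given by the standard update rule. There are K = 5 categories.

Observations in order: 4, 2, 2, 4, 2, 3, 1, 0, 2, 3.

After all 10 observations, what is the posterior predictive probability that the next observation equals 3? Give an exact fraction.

obs 1: x=4 → posterior Dirichlet(11/3, 8, 3/2, 7/2, 7)
obs 2: x=2 → posterior Dirichlet(11/3, 8, 5/2, 7/2, 7)
obs 3: x=2 → posterior Dirichlet(11/3, 8, 7/2, 7/2, 7)
obs 4: x=4 → posterior Dirichlet(11/3, 8, 7/2, 7/2, 8)
obs 5: x=2 → posterior Dirichlet(11/3, 8, 9/2, 7/2, 8)
obs 6: x=3 → posterior Dirichlet(11/3, 8, 9/2, 9/2, 8)
obs 7: x=1 → posterior Dirichlet(11/3, 9, 9/2, 9/2, 8)
obs 8: x=0 → posterior Dirichlet(14/3, 9, 9/2, 9/2, 8)
obs 9: x=2 → posterior Dirichlet(14/3, 9, 11/2, 9/2, 8)
obs 10: x=3 → posterior Dirichlet(14/3, 9, 11/2, 11/2, 8)

33/196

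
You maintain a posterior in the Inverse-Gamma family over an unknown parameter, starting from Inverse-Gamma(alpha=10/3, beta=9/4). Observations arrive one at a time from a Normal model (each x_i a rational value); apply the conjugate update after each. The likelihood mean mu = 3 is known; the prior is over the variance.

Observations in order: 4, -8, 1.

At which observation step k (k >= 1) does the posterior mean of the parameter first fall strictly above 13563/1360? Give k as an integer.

obs 1: x=4 → posterior Inverse-Gamma(23/6, 11/4)
obs 2: x=-8 → posterior Inverse-Gamma(13/3, 253/4)
obs 3: x=1 → posterior Inverse-Gamma(29/6, 261/4)

k = 2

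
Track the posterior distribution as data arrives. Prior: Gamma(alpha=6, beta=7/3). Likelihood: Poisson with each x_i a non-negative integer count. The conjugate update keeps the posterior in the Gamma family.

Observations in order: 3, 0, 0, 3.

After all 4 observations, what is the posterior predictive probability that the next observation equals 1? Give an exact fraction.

obs 1: x=3 → posterior Gamma(9, 10/3)
obs 2: x=0 → posterior Gamma(9, 13/3)
obs 3: x=0 → posterior Gamma(9, 16/3)
obs 4: x=3 → posterior Gamma(12, 19/3)

19919834271595449/70702514470770688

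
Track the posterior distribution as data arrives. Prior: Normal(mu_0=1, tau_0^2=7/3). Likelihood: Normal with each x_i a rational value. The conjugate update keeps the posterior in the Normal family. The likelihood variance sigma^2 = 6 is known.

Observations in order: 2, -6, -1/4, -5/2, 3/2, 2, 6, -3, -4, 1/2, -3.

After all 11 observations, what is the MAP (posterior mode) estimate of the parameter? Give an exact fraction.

-117/380

obs 1: x=2 → posterior Normal(32/25, 42/25)
obs 2: x=-6 → posterior Normal(-5/16, 21/16)
obs 3: x=-1/4 → posterior Normal(-47/156, 14/13)
obs 4: x=-5/2 → posterior Normal(-117/184, 21/23)
obs 5: x=3/2 → posterior Normal(-75/212, 42/53)
obs 6: x=2 → posterior Normal(-19/240, 7/10)
obs 7: x=6 → posterior Normal(149/268, 42/67)
obs 8: x=-3 → posterior Normal(65/296, 21/37)
obs 9: x=-4 → posterior Normal(-47/324, 14/27)
obs 10: x=1/2 → posterior Normal(-3/32, 21/44)
obs 11: x=-3 → posterior Normal(-117/380, 42/95)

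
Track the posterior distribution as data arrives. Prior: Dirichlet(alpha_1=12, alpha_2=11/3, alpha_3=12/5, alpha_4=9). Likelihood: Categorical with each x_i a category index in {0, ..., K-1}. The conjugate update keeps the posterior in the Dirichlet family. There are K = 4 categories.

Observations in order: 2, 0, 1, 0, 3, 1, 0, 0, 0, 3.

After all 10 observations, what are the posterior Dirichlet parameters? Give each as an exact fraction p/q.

alpha_1=17, alpha_2=17/3, alpha_3=17/5, alpha_4=11

obs 1: x=2 → posterior Dirichlet(12, 11/3, 17/5, 9)
obs 2: x=0 → posterior Dirichlet(13, 11/3, 17/5, 9)
obs 3: x=1 → posterior Dirichlet(13, 14/3, 17/5, 9)
obs 4: x=0 → posterior Dirichlet(14, 14/3, 17/5, 9)
obs 5: x=3 → posterior Dirichlet(14, 14/3, 17/5, 10)
obs 6: x=1 → posterior Dirichlet(14, 17/3, 17/5, 10)
obs 7: x=0 → posterior Dirichlet(15, 17/3, 17/5, 10)
obs 8: x=0 → posterior Dirichlet(16, 17/3, 17/5, 10)
obs 9: x=0 → posterior Dirichlet(17, 17/3, 17/5, 10)
obs 10: x=3 → posterior Dirichlet(17, 17/3, 17/5, 11)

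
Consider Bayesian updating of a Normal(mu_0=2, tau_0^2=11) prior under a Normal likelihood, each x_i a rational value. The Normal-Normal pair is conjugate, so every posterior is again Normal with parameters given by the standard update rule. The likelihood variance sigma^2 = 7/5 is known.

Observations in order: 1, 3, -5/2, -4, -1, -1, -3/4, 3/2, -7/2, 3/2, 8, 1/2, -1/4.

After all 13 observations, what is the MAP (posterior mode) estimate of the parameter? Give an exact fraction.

obs 1: x=1 → posterior Normal(69/62, 77/62)
obs 2: x=3 → posterior Normal(2, 77/117)
obs 3: x=-5/2 → posterior Normal(193/344, 77/172)
obs 4: x=-4 → posterior Normal(-247/454, 77/227)
obs 5: x=-1 → posterior Normal(-119/188, 77/282)
obs 6: x=-1 → posterior Normal(-467/674, 77/337)
obs 7: x=-3/4 → posterior Normal(-157/224, 11/56)
obs 8: x=3/2 → posterior Normal(-769/1788, 77/447)
obs 9: x=-7/2 → posterior Normal(-1539/2008, 77/502)
obs 10: x=3/2 → posterior Normal(-1209/2228, 77/557)
obs 11: x=8 → posterior Normal(551/2448, 77/612)
obs 12: x=1/2 → posterior Normal(661/2668, 77/667)
obs 13: x=-1/4 → posterior Normal(303/1444, 77/722)

303/1444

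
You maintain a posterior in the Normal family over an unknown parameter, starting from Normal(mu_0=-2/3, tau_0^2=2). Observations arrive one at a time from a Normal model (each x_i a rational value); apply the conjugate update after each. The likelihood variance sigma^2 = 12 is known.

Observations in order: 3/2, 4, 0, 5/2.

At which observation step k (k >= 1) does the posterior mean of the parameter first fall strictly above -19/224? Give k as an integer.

k = 2

obs 1: x=3/2 → posterior Normal(-5/14, 12/7)
obs 2: x=4 → posterior Normal(3/16, 3/2)
obs 3: x=0 → posterior Normal(1/6, 4/3)
obs 4: x=5/2 → posterior Normal(2/5, 6/5)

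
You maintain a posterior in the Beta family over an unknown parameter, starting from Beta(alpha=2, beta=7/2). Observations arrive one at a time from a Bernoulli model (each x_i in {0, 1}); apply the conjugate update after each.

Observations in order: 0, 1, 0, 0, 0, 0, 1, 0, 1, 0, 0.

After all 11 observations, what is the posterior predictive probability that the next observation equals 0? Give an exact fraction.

obs 1: x=0 → posterior Beta(2, 9/2)
obs 2: x=1 → posterior Beta(3, 9/2)
obs 3: x=0 → posterior Beta(3, 11/2)
obs 4: x=0 → posterior Beta(3, 13/2)
obs 5: x=0 → posterior Beta(3, 15/2)
obs 6: x=0 → posterior Beta(3, 17/2)
obs 7: x=1 → posterior Beta(4, 17/2)
obs 8: x=0 → posterior Beta(4, 19/2)
obs 9: x=1 → posterior Beta(5, 19/2)
obs 10: x=0 → posterior Beta(5, 21/2)
obs 11: x=0 → posterior Beta(5, 23/2)

23/33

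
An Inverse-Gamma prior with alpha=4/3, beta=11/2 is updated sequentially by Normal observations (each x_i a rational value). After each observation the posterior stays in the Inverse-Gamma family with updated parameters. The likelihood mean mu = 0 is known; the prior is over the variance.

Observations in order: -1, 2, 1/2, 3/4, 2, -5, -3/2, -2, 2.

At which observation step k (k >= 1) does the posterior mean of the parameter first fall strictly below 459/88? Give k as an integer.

k = 3

obs 1: x=-1 → posterior Inverse-Gamma(11/6, 6)
obs 2: x=2 → posterior Inverse-Gamma(7/3, 8)
obs 3: x=1/2 → posterior Inverse-Gamma(17/6, 65/8)
obs 4: x=3/4 → posterior Inverse-Gamma(10/3, 269/32)
obs 5: x=2 → posterior Inverse-Gamma(23/6, 333/32)
obs 6: x=-5 → posterior Inverse-Gamma(13/3, 733/32)
obs 7: x=-3/2 → posterior Inverse-Gamma(29/6, 769/32)
obs 8: x=-2 → posterior Inverse-Gamma(16/3, 833/32)
obs 9: x=2 → posterior Inverse-Gamma(35/6, 897/32)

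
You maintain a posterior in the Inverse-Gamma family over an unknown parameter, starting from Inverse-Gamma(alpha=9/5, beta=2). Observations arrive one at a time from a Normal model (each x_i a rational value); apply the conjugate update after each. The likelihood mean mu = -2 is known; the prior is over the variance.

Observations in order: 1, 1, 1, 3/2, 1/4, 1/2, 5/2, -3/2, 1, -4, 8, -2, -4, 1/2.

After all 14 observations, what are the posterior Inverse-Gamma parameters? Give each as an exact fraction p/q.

obs 1: x=1 → posterior Inverse-Gamma(23/10, 13/2)
obs 2: x=1 → posterior Inverse-Gamma(14/5, 11)
obs 3: x=1 → posterior Inverse-Gamma(33/10, 31/2)
obs 4: x=3/2 → posterior Inverse-Gamma(19/5, 173/8)
obs 5: x=1/4 → posterior Inverse-Gamma(43/10, 773/32)
obs 6: x=1/2 → posterior Inverse-Gamma(24/5, 873/32)
obs 7: x=5/2 → posterior Inverse-Gamma(53/10, 1197/32)
obs 8: x=-3/2 → posterior Inverse-Gamma(29/5, 1201/32)
obs 9: x=1 → posterior Inverse-Gamma(63/10, 1345/32)
obs 10: x=-4 → posterior Inverse-Gamma(34/5, 1409/32)
obs 11: x=8 → posterior Inverse-Gamma(73/10, 3009/32)
obs 12: x=-2 → posterior Inverse-Gamma(39/5, 3009/32)
obs 13: x=-4 → posterior Inverse-Gamma(83/10, 3073/32)
obs 14: x=1/2 → posterior Inverse-Gamma(44/5, 3173/32)

alpha=44/5, beta=3173/32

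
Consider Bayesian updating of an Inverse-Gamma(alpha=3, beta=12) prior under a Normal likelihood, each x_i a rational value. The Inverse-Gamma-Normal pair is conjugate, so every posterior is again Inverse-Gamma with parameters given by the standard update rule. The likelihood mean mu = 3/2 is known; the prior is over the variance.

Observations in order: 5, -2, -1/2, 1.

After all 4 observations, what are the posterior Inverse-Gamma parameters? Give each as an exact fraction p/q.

alpha=5, beta=211/8

obs 1: x=5 → posterior Inverse-Gamma(7/2, 145/8)
obs 2: x=-2 → posterior Inverse-Gamma(4, 97/4)
obs 3: x=-1/2 → posterior Inverse-Gamma(9/2, 105/4)
obs 4: x=1 → posterior Inverse-Gamma(5, 211/8)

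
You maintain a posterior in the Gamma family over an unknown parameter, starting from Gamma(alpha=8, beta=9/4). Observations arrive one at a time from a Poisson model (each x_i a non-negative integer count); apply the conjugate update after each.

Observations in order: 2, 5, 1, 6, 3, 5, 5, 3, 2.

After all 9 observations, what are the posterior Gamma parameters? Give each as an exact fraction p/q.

alpha=40, beta=45/4

obs 1: x=2 → posterior Gamma(10, 13/4)
obs 2: x=5 → posterior Gamma(15, 17/4)
obs 3: x=1 → posterior Gamma(16, 21/4)
obs 4: x=6 → posterior Gamma(22, 25/4)
obs 5: x=3 → posterior Gamma(25, 29/4)
obs 6: x=5 → posterior Gamma(30, 33/4)
obs 7: x=5 → posterior Gamma(35, 37/4)
obs 8: x=3 → posterior Gamma(38, 41/4)
obs 9: x=2 → posterior Gamma(40, 45/4)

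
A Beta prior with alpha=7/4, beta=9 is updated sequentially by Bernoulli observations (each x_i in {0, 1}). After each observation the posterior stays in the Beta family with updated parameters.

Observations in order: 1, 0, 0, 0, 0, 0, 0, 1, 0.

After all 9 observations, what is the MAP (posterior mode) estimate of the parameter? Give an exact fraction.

obs 1: x=1 → posterior Beta(11/4, 9)
obs 2: x=0 → posterior Beta(11/4, 10)
obs 3: x=0 → posterior Beta(11/4, 11)
obs 4: x=0 → posterior Beta(11/4, 12)
obs 5: x=0 → posterior Beta(11/4, 13)
obs 6: x=0 → posterior Beta(11/4, 14)
obs 7: x=0 → posterior Beta(11/4, 15)
obs 8: x=1 → posterior Beta(15/4, 15)
obs 9: x=0 → posterior Beta(15/4, 16)

11/71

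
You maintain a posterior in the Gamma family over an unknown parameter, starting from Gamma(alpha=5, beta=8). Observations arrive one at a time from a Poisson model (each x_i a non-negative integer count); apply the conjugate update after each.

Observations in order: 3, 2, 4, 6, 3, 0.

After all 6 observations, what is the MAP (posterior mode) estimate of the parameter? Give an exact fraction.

obs 1: x=3 → posterior Gamma(8, 9)
obs 2: x=2 → posterior Gamma(10, 10)
obs 3: x=4 → posterior Gamma(14, 11)
obs 4: x=6 → posterior Gamma(20, 12)
obs 5: x=3 → posterior Gamma(23, 13)
obs 6: x=0 → posterior Gamma(23, 14)

11/7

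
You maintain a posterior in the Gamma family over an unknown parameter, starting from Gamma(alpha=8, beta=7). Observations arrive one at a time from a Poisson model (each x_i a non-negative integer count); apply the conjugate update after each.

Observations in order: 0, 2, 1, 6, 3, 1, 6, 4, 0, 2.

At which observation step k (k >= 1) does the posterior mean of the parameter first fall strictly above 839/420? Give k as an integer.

k = 8

obs 1: x=0 → posterior Gamma(8, 8)
obs 2: x=2 → posterior Gamma(10, 9)
obs 3: x=1 → posterior Gamma(11, 10)
obs 4: x=6 → posterior Gamma(17, 11)
obs 5: x=3 → posterior Gamma(20, 12)
obs 6: x=1 → posterior Gamma(21, 13)
obs 7: x=6 → posterior Gamma(27, 14)
obs 8: x=4 → posterior Gamma(31, 15)
obs 9: x=0 → posterior Gamma(31, 16)
obs 10: x=2 → posterior Gamma(33, 17)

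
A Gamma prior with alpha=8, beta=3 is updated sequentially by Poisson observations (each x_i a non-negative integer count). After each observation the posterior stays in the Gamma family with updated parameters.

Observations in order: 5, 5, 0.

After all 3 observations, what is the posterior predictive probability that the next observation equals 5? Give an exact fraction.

382068556986580992/3909821048582988049

obs 1: x=5 → posterior Gamma(13, 4)
obs 2: x=5 → posterior Gamma(18, 5)
obs 3: x=0 → posterior Gamma(18, 6)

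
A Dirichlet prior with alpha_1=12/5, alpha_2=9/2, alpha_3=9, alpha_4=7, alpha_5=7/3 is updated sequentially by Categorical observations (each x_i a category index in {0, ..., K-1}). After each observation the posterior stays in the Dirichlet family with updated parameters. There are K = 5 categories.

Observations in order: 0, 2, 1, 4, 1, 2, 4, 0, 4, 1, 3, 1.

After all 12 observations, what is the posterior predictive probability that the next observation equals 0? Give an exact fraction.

132/1117

obs 1: x=0 → posterior Dirichlet(17/5, 9/2, 9, 7, 7/3)
obs 2: x=2 → posterior Dirichlet(17/5, 9/2, 10, 7, 7/3)
obs 3: x=1 → posterior Dirichlet(17/5, 11/2, 10, 7, 7/3)
obs 4: x=4 → posterior Dirichlet(17/5, 11/2, 10, 7, 10/3)
obs 5: x=1 → posterior Dirichlet(17/5, 13/2, 10, 7, 10/3)
obs 6: x=2 → posterior Dirichlet(17/5, 13/2, 11, 7, 10/3)
obs 7: x=4 → posterior Dirichlet(17/5, 13/2, 11, 7, 13/3)
obs 8: x=0 → posterior Dirichlet(22/5, 13/2, 11, 7, 13/3)
obs 9: x=4 → posterior Dirichlet(22/5, 13/2, 11, 7, 16/3)
obs 10: x=1 → posterior Dirichlet(22/5, 15/2, 11, 7, 16/3)
obs 11: x=3 → posterior Dirichlet(22/5, 15/2, 11, 8, 16/3)
obs 12: x=1 → posterior Dirichlet(22/5, 17/2, 11, 8, 16/3)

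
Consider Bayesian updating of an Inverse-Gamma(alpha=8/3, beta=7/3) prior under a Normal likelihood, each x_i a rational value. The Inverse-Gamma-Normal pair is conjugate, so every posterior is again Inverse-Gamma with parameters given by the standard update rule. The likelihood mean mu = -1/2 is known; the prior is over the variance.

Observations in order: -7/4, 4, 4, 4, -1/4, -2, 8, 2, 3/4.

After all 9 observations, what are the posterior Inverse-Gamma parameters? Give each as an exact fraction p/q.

alpha=43/6, beta=7169/96

obs 1: x=-7/4 → posterior Inverse-Gamma(19/6, 299/96)
obs 2: x=4 → posterior Inverse-Gamma(11/3, 1271/96)
obs 3: x=4 → posterior Inverse-Gamma(25/6, 2243/96)
obs 4: x=4 → posterior Inverse-Gamma(14/3, 3215/96)
obs 5: x=-1/4 → posterior Inverse-Gamma(31/6, 1609/48)
obs 6: x=-2 → posterior Inverse-Gamma(17/3, 1663/48)
obs 7: x=8 → posterior Inverse-Gamma(37/6, 3397/48)
obs 8: x=2 → posterior Inverse-Gamma(20/3, 3547/48)
obs 9: x=3/4 → posterior Inverse-Gamma(43/6, 7169/96)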